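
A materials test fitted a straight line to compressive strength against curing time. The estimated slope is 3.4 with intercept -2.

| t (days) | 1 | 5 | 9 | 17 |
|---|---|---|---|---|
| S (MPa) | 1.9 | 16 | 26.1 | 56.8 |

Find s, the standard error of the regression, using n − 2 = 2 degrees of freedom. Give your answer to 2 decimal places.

s = 2.06

t=1: Ŝ = -2 + 3.4·1 = 1.4; r = 1.9 − 1.4 = 0.5
t=5: Ŝ = -2 + 3.4·5 = 15; r = 16 − 15 = 1
t=9: Ŝ = -2 + 3.4·9 = 28.6; r = 26.1 − 28.6 = -2.5
t=17: Ŝ = -2 + 3.4·17 = 55.8; r = 56.8 − 55.8 = 1
SSE = 0.25 + 1 + 6.25 + 1 = 8.5
s = √(8.5/2) = √4.25 ≈ 2.06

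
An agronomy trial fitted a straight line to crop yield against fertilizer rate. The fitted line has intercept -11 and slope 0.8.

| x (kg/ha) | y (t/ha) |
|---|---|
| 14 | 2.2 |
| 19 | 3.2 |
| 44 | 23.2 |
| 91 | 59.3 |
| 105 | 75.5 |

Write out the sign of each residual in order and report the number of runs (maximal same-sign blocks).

3 runs

x=14: ŷ = -11 + 0.8·14 = 0.2; r = 2.2 − 0.2 = 2
x=19: ŷ = -11 + 0.8·19 = 4.2; r = 3.2 − 4.2 = -1
x=44: ŷ = -11 + 0.8·44 = 24.2; r = 23.2 − 24.2 = -1
x=91: ŷ = -11 + 0.8·91 = 61.8; r = 59.3 − 61.8 = -2.5
x=105: ŷ = -11 + 0.8·105 = 73; r = 75.5 − 73 = 2.5
Signs: + − − − +
Runs: +×1, −×3, +×1 → 3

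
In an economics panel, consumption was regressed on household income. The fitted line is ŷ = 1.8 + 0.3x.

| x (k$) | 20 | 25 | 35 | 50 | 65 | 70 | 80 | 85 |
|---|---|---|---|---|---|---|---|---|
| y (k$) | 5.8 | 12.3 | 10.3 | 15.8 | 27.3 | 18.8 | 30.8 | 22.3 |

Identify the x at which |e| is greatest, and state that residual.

x=20: ŷ = 1.8 + 0.3·20 = 7.8; e = 5.8 − 7.8 = -2
x=25: ŷ = 1.8 + 0.3·25 = 9.3; e = 12.3 − 9.3 = 3
x=35: ŷ = 1.8 + 0.3·35 = 12.3; e = 10.3 − 12.3 = -2
x=50: ŷ = 1.8 + 0.3·50 = 16.8; e = 15.8 − 16.8 = -1
x=65: ŷ = 1.8 + 0.3·65 = 21.3; e = 27.3 − 21.3 = 6
x=70: ŷ = 1.8 + 0.3·70 = 22.8; e = 18.8 − 22.8 = -4
x=80: ŷ = 1.8 + 0.3·80 = 25.8; e = 30.8 − 25.8 = 5
x=85: ŷ = 1.8 + 0.3·85 = 27.3; e = 22.3 − 27.3 = -5
Largest |e| is 6 at x = 65, residual 6.

x = 65, e = 6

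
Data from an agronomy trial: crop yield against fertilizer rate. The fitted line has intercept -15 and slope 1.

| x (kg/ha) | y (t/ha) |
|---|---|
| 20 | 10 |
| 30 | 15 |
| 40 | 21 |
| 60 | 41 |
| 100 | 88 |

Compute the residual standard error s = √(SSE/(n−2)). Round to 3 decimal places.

s = 4.690

x=20: ŷ = -15 + 20 = 5; r = 10 − 5 = 5
x=30: ŷ = -15 + 30 = 15; r = 15 − 15 = 0
x=40: ŷ = -15 + 40 = 25; r = 21 − 25 = -4
x=60: ŷ = -15 + 60 = 45; r = 41 − 45 = -4
x=100: ŷ = -15 + 100 = 85; r = 88 − 85 = 3
SSE = 25 + 0 + 16 + 16 + 9 = 66
s = √(66/3) = √22 ≈ 4.690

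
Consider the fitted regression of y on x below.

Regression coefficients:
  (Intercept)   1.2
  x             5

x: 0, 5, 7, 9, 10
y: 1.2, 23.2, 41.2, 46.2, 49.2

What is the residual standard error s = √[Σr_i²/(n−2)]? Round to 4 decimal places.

x=0: ŷ = 1.2 + 5·0 = 1.2; r = 1.2 − 1.2 = 0
x=5: ŷ = 1.2 + 5·5 = 26.2; r = 23.2 − 26.2 = -3
x=7: ŷ = 1.2 + 5·7 = 36.2; r = 41.2 − 36.2 = 5
x=9: ŷ = 1.2 + 5·9 = 46.2; r = 46.2 − 46.2 = 0
x=10: ŷ = 1.2 + 5·10 = 51.2; r = 49.2 − 51.2 = -2
SSE = 0 + 9 + 25 + 0 + 4 = 38
s = √(38/3) = √12.6667 ≈ 3.5590

s = 3.5590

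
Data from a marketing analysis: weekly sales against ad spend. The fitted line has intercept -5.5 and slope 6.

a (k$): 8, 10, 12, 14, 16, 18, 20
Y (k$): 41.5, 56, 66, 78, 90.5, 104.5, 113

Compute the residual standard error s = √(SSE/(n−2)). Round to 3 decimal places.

a=8: Ŷ = -5.5 + 6·8 = 42.5; r = 41.5 − 42.5 = -1
a=10: Ŷ = -5.5 + 6·10 = 54.5; r = 56 − 54.5 = 1.5
a=12: Ŷ = -5.5 + 6·12 = 66.5; r = 66 − 66.5 = -0.5
a=14: Ŷ = -5.5 + 6·14 = 78.5; r = 78 − 78.5 = -0.5
a=16: Ŷ = -5.5 + 6·16 = 90.5; r = 90.5 − 90.5 = 0
a=18: Ŷ = -5.5 + 6·18 = 102.5; r = 104.5 − 102.5 = 2
a=20: Ŷ = -5.5 + 6·20 = 114.5; r = 113 − 114.5 = -1.5
SSE = 1 + 2.25 + 0.25 + 0.25 + 0 + 4 + 2.25 = 10
s = √(10/5) = √2 ≈ 1.414

s = 1.414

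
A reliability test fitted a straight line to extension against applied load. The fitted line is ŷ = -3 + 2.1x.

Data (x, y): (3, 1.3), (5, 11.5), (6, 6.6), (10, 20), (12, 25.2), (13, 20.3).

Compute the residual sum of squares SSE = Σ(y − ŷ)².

x=3: ŷ = -3 + 2.1·3 = 3.3; e = 1.3 − 3.3 = -2
x=5: ŷ = -3 + 2.1·5 = 7.5; e = 11.5 − 7.5 = 4
x=6: ŷ = -3 + 2.1·6 = 9.6; e = 6.6 − 9.6 = -3
x=10: ŷ = -3 + 2.1·10 = 18; e = 20 − 18 = 2
x=12: ŷ = -3 + 2.1·12 = 22.2; e = 25.2 − 22.2 = 3
x=13: ŷ = -3 + 2.1·13 = 24.3; e = 20.3 − 24.3 = -4
SSE = 4 + 16 + 9 + 4 + 9 + 16 = 58

SSE = 58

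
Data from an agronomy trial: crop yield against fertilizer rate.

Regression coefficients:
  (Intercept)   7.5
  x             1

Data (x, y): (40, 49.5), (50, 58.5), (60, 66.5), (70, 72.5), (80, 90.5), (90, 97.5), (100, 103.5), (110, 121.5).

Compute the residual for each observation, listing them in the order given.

x=40: ŷ = 7.5 + 40 = 47.5; r = 49.5 − 47.5 = 2
x=50: ŷ = 7.5 + 50 = 57.5; r = 58.5 − 57.5 = 1
x=60: ŷ = 7.5 + 60 = 67.5; r = 66.5 − 67.5 = -1
x=70: ŷ = 7.5 + 70 = 77.5; r = 72.5 − 77.5 = -5
x=80: ŷ = 7.5 + 80 = 87.5; r = 90.5 − 87.5 = 3
x=90: ŷ = 7.5 + 90 = 97.5; r = 97.5 − 97.5 = 0
x=100: ŷ = 7.5 + 100 = 107.5; r = 103.5 − 107.5 = -4
x=110: ŷ = 7.5 + 110 = 117.5; r = 121.5 − 117.5 = 4

2, 1, -1, -5, 3, 0, -4, 4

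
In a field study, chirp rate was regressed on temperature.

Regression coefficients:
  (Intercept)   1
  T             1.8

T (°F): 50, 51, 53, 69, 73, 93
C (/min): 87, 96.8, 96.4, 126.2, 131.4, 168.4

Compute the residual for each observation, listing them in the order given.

T=50: Ĉ = 1 + 1.8·50 = 91; e = 87 − 91 = -4
T=51: Ĉ = 1 + 1.8·51 = 92.8; e = 96.8 − 92.8 = 4
T=53: Ĉ = 1 + 1.8·53 = 96.4; e = 96.4 − 96.4 = 0
T=69: Ĉ = 1 + 1.8·69 = 125.2; e = 126.2 − 125.2 = 1
T=73: Ĉ = 1 + 1.8·73 = 132.4; e = 131.4 − 132.4 = -1
T=93: Ĉ = 1 + 1.8·93 = 168.4; e = 168.4 − 168.4 = 0

-4, 4, 0, 1, -1, 0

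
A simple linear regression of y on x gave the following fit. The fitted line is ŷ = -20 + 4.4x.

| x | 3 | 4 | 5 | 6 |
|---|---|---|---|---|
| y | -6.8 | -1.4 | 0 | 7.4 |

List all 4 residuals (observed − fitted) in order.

x=3: ŷ = -20 + 4.4·3 = -6.8; r = -6.8 − (-6.8) = 0
x=4: ŷ = -20 + 4.4·4 = -2.4; r = -1.4 − (-2.4) = 1
x=5: ŷ = -20 + 4.4·5 = 2; r = 0 − 2 = -2
x=6: ŷ = -20 + 4.4·6 = 6.4; r = 7.4 − 6.4 = 1

0, 1, -2, 1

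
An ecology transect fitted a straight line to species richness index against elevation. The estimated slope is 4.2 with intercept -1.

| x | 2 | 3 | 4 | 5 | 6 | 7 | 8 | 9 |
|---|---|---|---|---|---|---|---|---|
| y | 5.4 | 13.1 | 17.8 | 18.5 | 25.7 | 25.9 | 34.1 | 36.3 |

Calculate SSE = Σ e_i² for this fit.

x=2: ŷ = -1 + 4.2·2 = 7.4; e = 5.4 − 7.4 = -2
x=3: ŷ = -1 + 4.2·3 = 11.6; e = 13.1 − 11.6 = 1.5
x=4: ŷ = -1 + 4.2·4 = 15.8; e = 17.8 − 15.8 = 2
x=5: ŷ = -1 + 4.2·5 = 20; e = 18.5 − 20 = -1.5
x=6: ŷ = -1 + 4.2·6 = 24.2; e = 25.7 − 24.2 = 1.5
x=7: ŷ = -1 + 4.2·7 = 28.4; e = 25.9 − 28.4 = -2.5
x=8: ŷ = -1 + 4.2·8 = 32.6; e = 34.1 − 32.6 = 1.5
x=9: ŷ = -1 + 4.2·9 = 36.8; e = 36.3 − 36.8 = -0.5
SSE = 4 + 2.25 + 4 + 2.25 + 2.25 + 6.25 + 2.25 + 0.25 = 23.5

SSE = 23.5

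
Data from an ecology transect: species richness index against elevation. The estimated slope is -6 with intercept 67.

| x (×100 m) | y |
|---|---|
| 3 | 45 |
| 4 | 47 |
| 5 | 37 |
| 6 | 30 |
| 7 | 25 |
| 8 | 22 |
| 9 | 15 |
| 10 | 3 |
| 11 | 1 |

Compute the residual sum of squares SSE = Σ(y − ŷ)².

SSE = 62

x=3: ŷ = 67 − 6·3 = 49; e = 45 − 49 = -4
x=4: ŷ = 67 − 6·4 = 43; e = 47 − 43 = 4
x=5: ŷ = 67 − 6·5 = 37; e = 37 − 37 = 0
x=6: ŷ = 67 − 6·6 = 31; e = 30 − 31 = -1
x=7: ŷ = 67 − 6·7 = 25; e = 25 − 25 = 0
x=8: ŷ = 67 − 6·8 = 19; e = 22 − 19 = 3
x=9: ŷ = 67 − 6·9 = 13; e = 15 − 13 = 2
x=10: ŷ = 67 − 6·10 = 7; e = 3 − 7 = -4
x=11: ŷ = 67 − 6·11 = 1; e = 1 − 1 = 0
SSE = 16 + 16 + 0 + 1 + 0 + 9 + 4 + 16 + 0 = 62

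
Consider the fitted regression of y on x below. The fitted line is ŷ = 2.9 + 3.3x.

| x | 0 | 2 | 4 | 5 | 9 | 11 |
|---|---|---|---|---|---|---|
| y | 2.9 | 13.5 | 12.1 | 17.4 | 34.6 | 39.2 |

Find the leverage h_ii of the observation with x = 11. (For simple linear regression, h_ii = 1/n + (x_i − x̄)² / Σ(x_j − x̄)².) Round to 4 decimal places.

h = 0.5585

x̄ = (0 + 2 + 4 + 5 + 9 + 11)/6 = 5.16667
Σ(x − x̄)² = 26.6944 + 10.0278 + 1.36111 + 0.0277778 + 14.6944 + 34.0278 = 86.8333
h = 1/6 + (5.83333)²/86.8333 = 0.166667 + 0.391875 = 0.5585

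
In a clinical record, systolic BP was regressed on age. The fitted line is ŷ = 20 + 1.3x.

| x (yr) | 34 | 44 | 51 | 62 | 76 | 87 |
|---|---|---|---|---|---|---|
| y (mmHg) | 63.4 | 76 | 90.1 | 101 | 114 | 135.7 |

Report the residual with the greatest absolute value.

e = -4.8

x=34: ŷ = 20 + 1.3·34 = 64.2; e = 63.4 − 64.2 = -0.8
x=44: ŷ = 20 + 1.3·44 = 77.2; e = 76 − 77.2 = -1.2
x=51: ŷ = 20 + 1.3·51 = 86.3; e = 90.1 − 86.3 = 3.8
x=62: ŷ = 20 + 1.3·62 = 100.6; e = 101 − 100.6 = 0.4
x=76: ŷ = 20 + 1.3·76 = 118.8; e = 114 − 118.8 = -4.8
x=87: ŷ = 20 + 1.3·87 = 133.1; e = 135.7 − 133.1 = 2.6
Largest |e| is 4.8 at x = 76, residual -4.8.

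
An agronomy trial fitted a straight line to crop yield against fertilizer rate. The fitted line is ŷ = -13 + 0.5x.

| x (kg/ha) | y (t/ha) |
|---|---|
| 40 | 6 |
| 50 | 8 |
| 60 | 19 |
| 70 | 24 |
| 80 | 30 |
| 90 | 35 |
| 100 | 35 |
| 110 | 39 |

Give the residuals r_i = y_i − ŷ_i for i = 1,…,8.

-1, -4, 2, 2, 3, 3, -2, -3

x=40: ŷ = -13 + 0.5·40 = 7; r = 6 − 7 = -1
x=50: ŷ = -13 + 0.5·50 = 12; r = 8 − 12 = -4
x=60: ŷ = -13 + 0.5·60 = 17; r = 19 − 17 = 2
x=70: ŷ = -13 + 0.5·70 = 22; r = 24 − 22 = 2
x=80: ŷ = -13 + 0.5·80 = 27; r = 30 − 27 = 3
x=90: ŷ = -13 + 0.5·90 = 32; r = 35 − 32 = 3
x=100: ŷ = -13 + 0.5·100 = 37; r = 35 − 37 = -2
x=110: ŷ = -13 + 0.5·110 = 42; r = 39 − 42 = -3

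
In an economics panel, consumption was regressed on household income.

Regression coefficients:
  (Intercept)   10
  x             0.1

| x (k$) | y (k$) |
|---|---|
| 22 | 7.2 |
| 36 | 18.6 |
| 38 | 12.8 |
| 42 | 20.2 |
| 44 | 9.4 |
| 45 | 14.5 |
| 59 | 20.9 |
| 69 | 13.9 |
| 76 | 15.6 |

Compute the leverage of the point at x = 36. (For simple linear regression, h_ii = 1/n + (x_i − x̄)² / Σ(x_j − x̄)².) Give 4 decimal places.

x̄ = (22 + 36 + 38 + 42 + 44 + 45 + 59 + 69 + 76)/9 = 47.8889
Σ(x − x̄)² = 670.235 + 141.346 + 97.7901 + 34.679 + 15.1235 + 8.34568 + 123.457 + 445.679 + 790.235 = 2326.89
h = 1/9 + (-11.8889)²/2326.89 = 0.111111 + 0.0607445 = 0.1719

h = 0.1719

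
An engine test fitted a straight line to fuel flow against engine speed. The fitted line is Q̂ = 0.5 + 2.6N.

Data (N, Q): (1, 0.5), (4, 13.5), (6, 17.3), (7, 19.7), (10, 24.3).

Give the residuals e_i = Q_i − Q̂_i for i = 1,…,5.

N=1: Q̂ = 0.5 + 2.6·1 = 3.1; e = 0.5 − 3.1 = -2.6
N=4: Q̂ = 0.5 + 2.6·4 = 10.9; e = 13.5 − 10.9 = 2.6
N=6: Q̂ = 0.5 + 2.6·6 = 16.1; e = 17.3 − 16.1 = 1.2
N=7: Q̂ = 0.5 + 2.6·7 = 18.7; e = 19.7 − 18.7 = 1
N=10: Q̂ = 0.5 + 2.6·10 = 26.5; e = 24.3 − 26.5 = -2.2

-2.6, 2.6, 1.2, 1, -2.2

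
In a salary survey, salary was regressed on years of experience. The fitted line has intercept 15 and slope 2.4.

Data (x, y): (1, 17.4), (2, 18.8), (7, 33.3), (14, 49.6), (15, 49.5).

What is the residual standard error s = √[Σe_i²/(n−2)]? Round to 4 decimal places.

s = 1.4720

x=1: ŷ = 15 + 2.4·1 = 17.4; e = 17.4 − 17.4 = 0
x=2: ŷ = 15 + 2.4·2 = 19.8; e = 18.8 − 19.8 = -1
x=7: ŷ = 15 + 2.4·7 = 31.8; e = 33.3 − 31.8 = 1.5
x=14: ŷ = 15 + 2.4·14 = 48.6; e = 49.6 − 48.6 = 1
x=15: ŷ = 15 + 2.4·15 = 51; e = 49.5 − 51 = -1.5
SSE = 0 + 1 + 2.25 + 1 + 2.25 = 6.5
s = √(6.5/3) = √2.16667 ≈ 1.4720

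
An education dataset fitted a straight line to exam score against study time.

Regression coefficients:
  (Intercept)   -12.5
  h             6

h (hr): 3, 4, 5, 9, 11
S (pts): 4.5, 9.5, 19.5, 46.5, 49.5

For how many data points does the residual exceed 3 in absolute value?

h=3: Ŝ = -12.5 + 6·3 = 5.5; r = 4.5 − 5.5 = -1
h=4: Ŝ = -12.5 + 6·4 = 11.5; r = 9.5 − 11.5 = -2
h=5: Ŝ = -12.5 + 6·5 = 17.5; r = 19.5 − 17.5 = 2
h=9: Ŝ = -12.5 + 6·9 = 41.5; r = 46.5 − 41.5 = 5
h=11: Ŝ = -12.5 + 6·11 = 53.5; r = 49.5 − 53.5 = -4
|r| > 3: h=9 (|r|=5), h=11 (|r|=4) → 2

2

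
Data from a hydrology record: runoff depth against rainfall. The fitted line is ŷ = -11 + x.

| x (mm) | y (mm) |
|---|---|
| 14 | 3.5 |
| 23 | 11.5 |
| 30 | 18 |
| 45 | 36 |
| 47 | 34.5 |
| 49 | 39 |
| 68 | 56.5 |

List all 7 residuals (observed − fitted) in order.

x=14: ŷ = -11 + 14 = 3; e = 3.5 − 3 = 0.5
x=23: ŷ = -11 + 23 = 12; e = 11.5 − 12 = -0.5
x=30: ŷ = -11 + 30 = 19; e = 18 − 19 = -1
x=45: ŷ = -11 + 45 = 34; e = 36 − 34 = 2
x=47: ŷ = -11 + 47 = 36; e = 34.5 − 36 = -1.5
x=49: ŷ = -11 + 49 = 38; e = 39 − 38 = 1
x=68: ŷ = -11 + 68 = 57; e = 56.5 − 57 = -0.5

0.5, -0.5, -1, 2, -1.5, 1, -0.5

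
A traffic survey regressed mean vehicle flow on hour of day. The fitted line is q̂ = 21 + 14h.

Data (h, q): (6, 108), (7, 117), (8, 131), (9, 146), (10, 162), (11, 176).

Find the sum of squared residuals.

h=6: q̂ = 21 + 14·6 = 105; r = 108 − 105 = 3
h=7: q̂ = 21 + 14·7 = 119; r = 117 − 119 = -2
h=8: q̂ = 21 + 14·8 = 133; r = 131 − 133 = -2
h=9: q̂ = 21 + 14·9 = 147; r = 146 − 147 = -1
h=10: q̂ = 21 + 14·10 = 161; r = 162 − 161 = 1
h=11: q̂ = 21 + 14·11 = 175; r = 176 − 175 = 1
SSE = 9 + 4 + 4 + 1 + 1 + 1 = 20

SSE = 20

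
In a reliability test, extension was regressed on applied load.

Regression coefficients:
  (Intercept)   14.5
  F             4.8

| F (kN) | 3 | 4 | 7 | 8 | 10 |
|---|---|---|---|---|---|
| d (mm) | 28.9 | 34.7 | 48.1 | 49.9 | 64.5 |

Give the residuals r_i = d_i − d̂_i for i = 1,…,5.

F=3: d̂ = 14.5 + 4.8·3 = 28.9; r = 28.9 − 28.9 = 0
F=4: d̂ = 14.5 + 4.8·4 = 33.7; r = 34.7 − 33.7 = 1
F=7: d̂ = 14.5 + 4.8·7 = 48.1; r = 48.1 − 48.1 = 0
F=8: d̂ = 14.5 + 4.8·8 = 52.9; r = 49.9 − 52.9 = -3
F=10: d̂ = 14.5 + 4.8·10 = 62.5; r = 64.5 − 62.5 = 2

0, 1, 0, -3, 2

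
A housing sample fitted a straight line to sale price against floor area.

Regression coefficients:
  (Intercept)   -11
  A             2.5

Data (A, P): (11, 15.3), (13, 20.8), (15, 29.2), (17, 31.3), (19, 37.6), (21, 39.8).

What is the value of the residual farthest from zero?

A=11: ŷ = -11 + 2.5·11 = 16.5; r = 15.3 − 16.5 = -1.2
A=13: ŷ = -11 + 2.5·13 = 21.5; r = 20.8 − 21.5 = -0.7
A=15: ŷ = -11 + 2.5·15 = 26.5; r = 29.2 − 26.5 = 2.7
A=17: ŷ = -11 + 2.5·17 = 31.5; r = 31.3 − 31.5 = -0.2
A=19: ŷ = -11 + 2.5·19 = 36.5; r = 37.6 − 36.5 = 1.1
A=21: ŷ = -11 + 2.5·21 = 41.5; r = 39.8 − 41.5 = -1.7
Largest |r| is 2.7 at A = 15, residual 2.7.

r = 2.7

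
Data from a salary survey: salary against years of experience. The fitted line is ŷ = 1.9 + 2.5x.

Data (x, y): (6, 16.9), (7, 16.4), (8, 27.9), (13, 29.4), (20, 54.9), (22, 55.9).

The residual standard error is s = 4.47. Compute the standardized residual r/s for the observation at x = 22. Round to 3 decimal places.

ŷ = 1.9 + 2.5·22 = 56.9
r = 55.9 − 56.9 = -1
r/s = -1 / 4.47 = -0.224

-0.224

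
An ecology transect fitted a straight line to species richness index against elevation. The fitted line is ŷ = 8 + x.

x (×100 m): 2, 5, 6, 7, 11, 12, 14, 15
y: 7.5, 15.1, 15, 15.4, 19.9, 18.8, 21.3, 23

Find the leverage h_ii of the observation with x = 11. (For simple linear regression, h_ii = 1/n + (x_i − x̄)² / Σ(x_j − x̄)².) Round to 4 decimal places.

x̄ = (2 + 5 + 6 + 7 + 11 + 12 + 14 + 15)/8 = 9
Σ(x − x̄)² = 49 + 16 + 9 + 4 + 4 + 9 + 25 + 36 = 152
h = 1/8 + (2)²/152 = 0.125 + 0.0263158 = 0.1513

h = 0.1513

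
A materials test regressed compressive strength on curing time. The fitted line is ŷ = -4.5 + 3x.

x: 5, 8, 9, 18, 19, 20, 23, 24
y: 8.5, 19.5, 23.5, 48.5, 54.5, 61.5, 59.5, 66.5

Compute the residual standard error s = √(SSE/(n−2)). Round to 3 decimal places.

s = 3.464

x=5: ŷ = -4.5 + 3·5 = 10.5; e = 8.5 − 10.5 = -2
x=8: ŷ = -4.5 + 3·8 = 19.5; e = 19.5 − 19.5 = 0
x=9: ŷ = -4.5 + 3·9 = 22.5; e = 23.5 − 22.5 = 1
x=18: ŷ = -4.5 + 3·18 = 49.5; e = 48.5 − 49.5 = -1
x=19: ŷ = -4.5 + 3·19 = 52.5; e = 54.5 − 52.5 = 2
x=20: ŷ = -4.5 + 3·20 = 55.5; e = 61.5 − 55.5 = 6
x=23: ŷ = -4.5 + 3·23 = 64.5; e = 59.5 − 64.5 = -5
x=24: ŷ = -4.5 + 3·24 = 67.5; e = 66.5 − 67.5 = -1
SSE = 4 + 0 + 1 + 1 + 4 + 36 + 25 + 1 = 72
s = √(72/6) = √12 ≈ 3.464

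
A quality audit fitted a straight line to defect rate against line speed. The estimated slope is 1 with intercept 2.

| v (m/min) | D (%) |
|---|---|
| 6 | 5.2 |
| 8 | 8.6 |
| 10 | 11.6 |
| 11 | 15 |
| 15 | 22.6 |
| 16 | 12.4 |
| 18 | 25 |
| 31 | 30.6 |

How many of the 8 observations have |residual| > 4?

v=6: ŷ = 2 + 6 = 8; e = 5.2 − 8 = -2.8
v=8: ŷ = 2 + 8 = 10; e = 8.6 − 10 = -1.4
v=10: ŷ = 2 + 10 = 12; e = 11.6 − 12 = -0.4
v=11: ŷ = 2 + 11 = 13; e = 15 − 13 = 2
v=15: ŷ = 2 + 15 = 17; e = 22.6 − 17 = 5.6
v=16: ŷ = 2 + 16 = 18; e = 12.4 − 18 = -5.6
v=18: ŷ = 2 + 18 = 20; e = 25 − 20 = 5
v=31: ŷ = 2 + 31 = 33; e = 30.6 − 33 = -2.4
|e| > 4: v=15 (|e|=5.6), v=16 (|e|=5.6), v=18 (|e|=5) → 3

3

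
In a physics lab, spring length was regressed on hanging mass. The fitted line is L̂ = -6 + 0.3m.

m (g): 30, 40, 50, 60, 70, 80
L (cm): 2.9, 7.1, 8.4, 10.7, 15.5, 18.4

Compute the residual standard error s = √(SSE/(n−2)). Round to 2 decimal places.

s = 0.96

m=30: L̂ = -6 + 0.3·30 = 3; r = 2.9 − 3 = -0.1
m=40: L̂ = -6 + 0.3·40 = 6; r = 7.1 − 6 = 1.1
m=50: L̂ = -6 + 0.3·50 = 9; r = 8.4 − 9 = -0.6
m=60: L̂ = -6 + 0.3·60 = 12; r = 10.7 − 12 = -1.3
m=70: L̂ = -6 + 0.3·70 = 15; r = 15.5 − 15 = 0.5
m=80: L̂ = -6 + 0.3·80 = 18; r = 18.4 − 18 = 0.4
SSE = 0.01 + 1.21 + 0.36 + 1.69 + 0.25 + 0.16 = 3.68
s = √(3.68/4) = √0.92 ≈ 0.96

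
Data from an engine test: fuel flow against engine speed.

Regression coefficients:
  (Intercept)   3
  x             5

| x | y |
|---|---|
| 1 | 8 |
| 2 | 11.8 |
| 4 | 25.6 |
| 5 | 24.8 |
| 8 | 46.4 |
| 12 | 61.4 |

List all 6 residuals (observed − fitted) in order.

0, -1.2, 2.6, -3.2, 3.4, -1.6

x=1: ŷ = 3 + 5·1 = 8; r = 8 − 8 = 0
x=2: ŷ = 3 + 5·2 = 13; r = 11.8 − 13 = -1.2
x=4: ŷ = 3 + 5·4 = 23; r = 25.6 − 23 = 2.6
x=5: ŷ = 3 + 5·5 = 28; r = 24.8 − 28 = -3.2
x=8: ŷ = 3 + 5·8 = 43; r = 46.4 − 43 = 3.4
x=12: ŷ = 3 + 5·12 = 63; r = 61.4 − 63 = -1.6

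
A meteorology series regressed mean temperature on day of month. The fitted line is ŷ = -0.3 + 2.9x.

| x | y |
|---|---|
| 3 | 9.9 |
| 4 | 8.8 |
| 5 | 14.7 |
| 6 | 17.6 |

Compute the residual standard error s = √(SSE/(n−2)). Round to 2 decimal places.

x=3: ŷ = -0.3 + 2.9·3 = 8.4; e = 9.9 − 8.4 = 1.5
x=4: ŷ = -0.3 + 2.9·4 = 11.3; e = 8.8 − 11.3 = -2.5
x=5: ŷ = -0.3 + 2.9·5 = 14.2; e = 14.7 − 14.2 = 0.5
x=6: ŷ = -0.3 + 2.9·6 = 17.1; e = 17.6 − 17.1 = 0.5
SSE = 2.25 + 6.25 + 0.25 + 0.25 = 9
s = √(9/2) = √4.5 ≈ 2.12

s = 2.12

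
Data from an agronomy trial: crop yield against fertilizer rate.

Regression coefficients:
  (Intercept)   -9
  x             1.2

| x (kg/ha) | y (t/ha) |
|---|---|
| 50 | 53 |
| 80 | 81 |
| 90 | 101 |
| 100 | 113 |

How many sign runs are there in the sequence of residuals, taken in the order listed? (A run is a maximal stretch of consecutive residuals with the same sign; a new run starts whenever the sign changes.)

x=50: ŷ = -9 + 1.2·50 = 51; r = 53 − 51 = 2
x=80: ŷ = -9 + 1.2·80 = 87; r = 81 − 87 = -6
x=90: ŷ = -9 + 1.2·90 = 99; r = 101 − 99 = 2
x=100: ŷ = -9 + 1.2·100 = 111; r = 113 − 111 = 2
Signs: + − + +
Runs: +×1, −×1, +×2 → 3

3 runs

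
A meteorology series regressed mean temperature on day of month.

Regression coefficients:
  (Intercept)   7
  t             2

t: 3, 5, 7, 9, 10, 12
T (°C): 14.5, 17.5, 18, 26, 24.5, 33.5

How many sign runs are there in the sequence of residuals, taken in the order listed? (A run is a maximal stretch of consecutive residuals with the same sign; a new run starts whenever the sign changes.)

t=3: ŷ = 7 + 2·3 = 13; e = 14.5 − 13 = 1.5
t=5: ŷ = 7 + 2·5 = 17; e = 17.5 − 17 = 0.5
t=7: ŷ = 7 + 2·7 = 21; e = 18 − 21 = -3
t=9: ŷ = 7 + 2·9 = 25; e = 26 − 25 = 1
t=10: ŷ = 7 + 2·10 = 27; e = 24.5 − 27 = -2.5
t=12: ŷ = 7 + 2·12 = 31; e = 33.5 − 31 = 2.5
Signs: + + − + − +
Runs: +×2, −×1, +×1, −×1, +×1 → 5

5 runs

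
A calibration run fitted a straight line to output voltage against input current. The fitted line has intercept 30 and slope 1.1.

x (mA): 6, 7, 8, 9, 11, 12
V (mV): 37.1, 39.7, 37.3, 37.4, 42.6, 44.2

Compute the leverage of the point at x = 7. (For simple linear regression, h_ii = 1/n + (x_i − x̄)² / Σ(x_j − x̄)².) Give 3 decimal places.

x̄ = (6 + 7 + 8 + 9 + 11 + 12)/6 = 8.83333
Σ(x − x̄)² = 8.02778 + 3.36111 + 0.694444 + 0.0277778 + 4.69444 + 10.0278 = 26.8333
h = 1/6 + (-1.83333)²/26.8333 = 0.166667 + 0.125259 = 0.292

h = 0.292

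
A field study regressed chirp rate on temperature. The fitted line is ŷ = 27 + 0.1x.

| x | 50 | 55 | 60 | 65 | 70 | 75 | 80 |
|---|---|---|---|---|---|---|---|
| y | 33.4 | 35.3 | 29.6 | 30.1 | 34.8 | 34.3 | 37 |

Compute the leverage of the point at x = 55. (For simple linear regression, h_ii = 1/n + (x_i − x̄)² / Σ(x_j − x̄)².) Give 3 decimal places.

x̄ = (50 + 55 + 60 + 65 + 70 + 75 + 80)/7 = 65
Σ(x − x̄)² = 225 + 100 + 25 + 0 + 25 + 100 + 225 = 700
h = 1/7 + (-10)²/700 = 0.142857 + 0.142857 = 0.286

h = 0.286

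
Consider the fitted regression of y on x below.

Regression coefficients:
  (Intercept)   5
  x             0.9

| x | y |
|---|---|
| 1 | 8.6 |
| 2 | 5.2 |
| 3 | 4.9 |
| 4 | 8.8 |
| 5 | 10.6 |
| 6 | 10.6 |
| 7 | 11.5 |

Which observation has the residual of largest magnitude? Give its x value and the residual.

x=1: ŷ = 5 + 0.9·1 = 5.9; r = 8.6 − 5.9 = 2.7
x=2: ŷ = 5 + 0.9·2 = 6.8; r = 5.2 − 6.8 = -1.6
x=3: ŷ = 5 + 0.9·3 = 7.7; r = 4.9 − 7.7 = -2.8
x=4: ŷ = 5 + 0.9·4 = 8.6; r = 8.8 − 8.6 = 0.2
x=5: ŷ = 5 + 0.9·5 = 9.5; r = 10.6 − 9.5 = 1.1
x=6: ŷ = 5 + 0.9·6 = 10.4; r = 10.6 − 10.4 = 0.2
x=7: ŷ = 5 + 0.9·7 = 11.3; r = 11.5 − 11.3 = 0.2
Largest |r| is 2.8 at x = 3, residual -2.8.

x = 3, r = -2.8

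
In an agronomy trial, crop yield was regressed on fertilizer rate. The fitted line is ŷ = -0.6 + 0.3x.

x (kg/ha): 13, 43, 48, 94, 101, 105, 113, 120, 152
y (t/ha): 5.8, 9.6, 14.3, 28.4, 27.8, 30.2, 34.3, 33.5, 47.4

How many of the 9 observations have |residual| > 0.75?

x=13: ŷ = -0.6 + 0.3·13 = 3.3; r = 5.8 − 3.3 = 2.5
x=43: ŷ = -0.6 + 0.3·43 = 12.3; r = 9.6 − 12.3 = -2.7
x=48: ŷ = -0.6 + 0.3·48 = 13.8; r = 14.3 − 13.8 = 0.5
x=94: ŷ = -0.6 + 0.3·94 = 27.6; r = 28.4 − 27.6 = 0.8
x=101: ŷ = -0.6 + 0.3·101 = 29.7; r = 27.8 − 29.7 = -1.9
x=105: ŷ = -0.6 + 0.3·105 = 30.9; r = 30.2 − 30.9 = -0.7
x=113: ŷ = -0.6 + 0.3·113 = 33.3; r = 34.3 − 33.3 = 1
x=120: ŷ = -0.6 + 0.3·120 = 35.4; r = 33.5 − 35.4 = -1.9
x=152: ŷ = -0.6 + 0.3·152 = 45; r = 47.4 − 45 = 2.4
|r| > 0.75: x=13 (|r|=2.5), x=43 (|r|=2.7), x=94 (|r|=0.8), x=101 (|r|=1.9), x=113 (|r|=1), x=120 (|r|=1.9), x=152 (|r|=2.4) → 7

7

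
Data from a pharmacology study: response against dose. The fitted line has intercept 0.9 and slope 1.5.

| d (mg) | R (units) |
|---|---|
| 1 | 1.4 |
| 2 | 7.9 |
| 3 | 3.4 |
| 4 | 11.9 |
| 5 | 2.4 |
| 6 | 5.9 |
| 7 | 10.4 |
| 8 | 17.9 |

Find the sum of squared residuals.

SSE = 124

d=1: R̂ = 0.9 + 1.5·1 = 2.4; e = 1.4 − 2.4 = -1
d=2: R̂ = 0.9 + 1.5·2 = 3.9; e = 7.9 − 3.9 = 4
d=3: R̂ = 0.9 + 1.5·3 = 5.4; e = 3.4 − 5.4 = -2
d=4: R̂ = 0.9 + 1.5·4 = 6.9; e = 11.9 − 6.9 = 5
d=5: R̂ = 0.9 + 1.5·5 = 8.4; e = 2.4 − 8.4 = -6
d=6: R̂ = 0.9 + 1.5·6 = 9.9; e = 5.9 − 9.9 = -4
d=7: R̂ = 0.9 + 1.5·7 = 11.4; e = 10.4 − 11.4 = -1
d=8: R̂ = 0.9 + 1.5·8 = 12.9; e = 17.9 − 12.9 = 5
SSE = 1 + 16 + 4 + 25 + 36 + 16 + 1 + 25 = 124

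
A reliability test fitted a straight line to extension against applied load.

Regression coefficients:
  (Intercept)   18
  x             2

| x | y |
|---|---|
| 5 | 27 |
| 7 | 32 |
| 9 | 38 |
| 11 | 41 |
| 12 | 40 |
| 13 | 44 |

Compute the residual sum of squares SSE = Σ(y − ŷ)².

SSE = 10

x=5: ŷ = 18 + 2·5 = 28; r = 27 − 28 = -1
x=7: ŷ = 18 + 2·7 = 32; r = 32 − 32 = 0
x=9: ŷ = 18 + 2·9 = 36; r = 38 − 36 = 2
x=11: ŷ = 18 + 2·11 = 40; r = 41 − 40 = 1
x=12: ŷ = 18 + 2·12 = 42; r = 40 − 42 = -2
x=13: ŷ = 18 + 2·13 = 44; r = 44 − 44 = 0
SSE = 1 + 0 + 4 + 1 + 4 + 0 = 10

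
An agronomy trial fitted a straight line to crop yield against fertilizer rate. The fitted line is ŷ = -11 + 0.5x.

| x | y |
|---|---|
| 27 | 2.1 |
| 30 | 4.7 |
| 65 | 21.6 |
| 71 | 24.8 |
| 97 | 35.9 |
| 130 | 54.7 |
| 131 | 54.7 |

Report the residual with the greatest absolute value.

x=27: ŷ = -11 + 0.5·27 = 2.5; r = 2.1 − 2.5 = -0.4
x=30: ŷ = -11 + 0.5·30 = 4; r = 4.7 − 4 = 0.7
x=65: ŷ = -11 + 0.5·65 = 21.5; r = 21.6 − 21.5 = 0.1
x=71: ŷ = -11 + 0.5·71 = 24.5; r = 24.8 − 24.5 = 0.3
x=97: ŷ = -11 + 0.5·97 = 37.5; r = 35.9 − 37.5 = -1.6
x=130: ŷ = -11 + 0.5·130 = 54; r = 54.7 − 54 = 0.7
x=131: ŷ = -11 + 0.5·131 = 54.5; r = 54.7 − 54.5 = 0.2
Largest |r| is 1.6 at x = 97, residual -1.6.

r = -1.6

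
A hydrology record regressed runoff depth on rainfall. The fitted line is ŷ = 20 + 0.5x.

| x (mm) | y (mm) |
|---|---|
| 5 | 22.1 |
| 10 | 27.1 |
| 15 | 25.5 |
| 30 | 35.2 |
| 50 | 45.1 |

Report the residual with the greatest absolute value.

e = 2.1

x=5: ŷ = 20 + 0.5·5 = 22.5; e = 22.1 − 22.5 = -0.4
x=10: ŷ = 20 + 0.5·10 = 25; e = 27.1 − 25 = 2.1
x=15: ŷ = 20 + 0.5·15 = 27.5; e = 25.5 − 27.5 = -2
x=30: ŷ = 20 + 0.5·30 = 35; e = 35.2 − 35 = 0.2
x=50: ŷ = 20 + 0.5·50 = 45; e = 45.1 − 45 = 0.1
Largest |e| is 2.1 at x = 10, residual 2.1.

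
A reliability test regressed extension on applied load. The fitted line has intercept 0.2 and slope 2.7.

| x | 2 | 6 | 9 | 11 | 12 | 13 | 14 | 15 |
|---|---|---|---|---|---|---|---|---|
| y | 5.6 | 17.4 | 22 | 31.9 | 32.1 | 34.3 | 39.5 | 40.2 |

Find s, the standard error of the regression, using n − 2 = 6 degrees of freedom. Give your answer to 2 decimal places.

x=2: ŷ = 0.2 + 2.7·2 = 5.6; e = 5.6 − 5.6 = 0
x=6: ŷ = 0.2 + 2.7·6 = 16.4; e = 17.4 − 16.4 = 1
x=9: ŷ = 0.2 + 2.7·9 = 24.5; e = 22 − 24.5 = -2.5
x=11: ŷ = 0.2 + 2.7·11 = 29.9; e = 31.9 − 29.9 = 2
x=12: ŷ = 0.2 + 2.7·12 = 32.6; e = 32.1 − 32.6 = -0.5
x=13: ŷ = 0.2 + 2.7·13 = 35.3; e = 34.3 − 35.3 = -1
x=14: ŷ = 0.2 + 2.7·14 = 38; e = 39.5 − 38 = 1.5
x=15: ŷ = 0.2 + 2.7·15 = 40.7; e = 40.2 − 40.7 = -0.5
SSE = 0 + 1 + 6.25 + 4 + 0.25 + 1 + 2.25 + 0.25 = 15
s = √(15/6) = √2.5 ≈ 1.58

s = 1.58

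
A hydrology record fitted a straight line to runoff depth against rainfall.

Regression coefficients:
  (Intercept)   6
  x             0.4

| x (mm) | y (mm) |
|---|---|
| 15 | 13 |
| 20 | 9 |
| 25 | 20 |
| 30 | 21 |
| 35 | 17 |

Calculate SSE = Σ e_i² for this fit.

x=15: ŷ = 6 + 0.4·15 = 12; e = 13 − 12 = 1
x=20: ŷ = 6 + 0.4·20 = 14; e = 9 − 14 = -5
x=25: ŷ = 6 + 0.4·25 = 16; e = 20 − 16 = 4
x=30: ŷ = 6 + 0.4·30 = 18; e = 21 − 18 = 3
x=35: ŷ = 6 + 0.4·35 = 20; e = 17 − 20 = -3
SSE = 1 + 25 + 16 + 9 + 9 = 60

SSE = 60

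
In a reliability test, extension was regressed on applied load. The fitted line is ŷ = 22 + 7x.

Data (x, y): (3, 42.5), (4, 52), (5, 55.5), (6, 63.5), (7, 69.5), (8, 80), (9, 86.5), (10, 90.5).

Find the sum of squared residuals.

SSE = 17.5

x=3: ŷ = 22 + 7·3 = 43; r = 42.5 − 43 = -0.5
x=4: ŷ = 22 + 7·4 = 50; r = 52 − 50 = 2
x=5: ŷ = 22 + 7·5 = 57; r = 55.5 − 57 = -1.5
x=6: ŷ = 22 + 7·6 = 64; r = 63.5 − 64 = -0.5
x=7: ŷ = 22 + 7·7 = 71; r = 69.5 − 71 = -1.5
x=8: ŷ = 22 + 7·8 = 78; r = 80 − 78 = 2
x=9: ŷ = 22 + 7·9 = 85; r = 86.5 − 85 = 1.5
x=10: ŷ = 22 + 7·10 = 92; r = 90.5 − 92 = -1.5
SSE = 0.25 + 4 + 2.25 + 0.25 + 2.25 + 4 + 2.25 + 2.25 = 17.5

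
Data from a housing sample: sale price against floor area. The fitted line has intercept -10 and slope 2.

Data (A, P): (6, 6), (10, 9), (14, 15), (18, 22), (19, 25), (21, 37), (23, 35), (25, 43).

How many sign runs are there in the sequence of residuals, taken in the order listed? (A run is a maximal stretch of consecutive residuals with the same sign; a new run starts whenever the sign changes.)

5 runs

A=6: ŷ = -10 + 2·6 = 2; e = 6 − 2 = 4
A=10: ŷ = -10 + 2·10 = 10; e = 9 − 10 = -1
A=14: ŷ = -10 + 2·14 = 18; e = 15 − 18 = -3
A=18: ŷ = -10 + 2·18 = 26; e = 22 − 26 = -4
A=19: ŷ = -10 + 2·19 = 28; e = 25 − 28 = -3
A=21: ŷ = -10 + 2·21 = 32; e = 37 − 32 = 5
A=23: ŷ = -10 + 2·23 = 36; e = 35 − 36 = -1
A=25: ŷ = -10 + 2·25 = 40; e = 43 − 40 = 3
Signs: + − − − − + − +
Runs: +×1, −×4, +×1, −×1, +×1 → 5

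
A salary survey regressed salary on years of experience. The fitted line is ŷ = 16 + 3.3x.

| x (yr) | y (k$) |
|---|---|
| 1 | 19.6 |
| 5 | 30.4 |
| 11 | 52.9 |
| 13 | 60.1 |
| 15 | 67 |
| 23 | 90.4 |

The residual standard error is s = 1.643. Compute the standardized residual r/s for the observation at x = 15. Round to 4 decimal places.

ŷ = 16 + 3.3·15 = 65.5
r = 67 − 65.5 = 1.5
r/s = 1.5 / 1.643 = 0.9130

0.9130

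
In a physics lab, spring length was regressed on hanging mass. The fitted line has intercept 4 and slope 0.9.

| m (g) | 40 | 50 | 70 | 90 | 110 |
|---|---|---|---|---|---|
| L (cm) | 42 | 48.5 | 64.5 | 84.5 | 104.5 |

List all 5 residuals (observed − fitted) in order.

2, -0.5, -2.5, -0.5, 1.5

m=40: ŷ = 4 + 0.9·40 = 40; e = 42 − 40 = 2
m=50: ŷ = 4 + 0.9·50 = 49; e = 48.5 − 49 = -0.5
m=70: ŷ = 4 + 0.9·70 = 67; e = 64.5 − 67 = -2.5
m=90: ŷ = 4 + 0.9·90 = 85; e = 84.5 − 85 = -0.5
m=110: ŷ = 4 + 0.9·110 = 103; e = 104.5 − 103 = 1.5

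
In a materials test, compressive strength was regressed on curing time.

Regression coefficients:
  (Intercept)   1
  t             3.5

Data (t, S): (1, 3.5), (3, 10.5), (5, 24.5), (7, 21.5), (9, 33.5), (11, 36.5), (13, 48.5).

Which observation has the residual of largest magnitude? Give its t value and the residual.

t = 5, e = 6

t=1: Ŝ = 1 + 3.5·1 = 4.5; e = 3.5 − 4.5 = -1
t=3: Ŝ = 1 + 3.5·3 = 11.5; e = 10.5 − 11.5 = -1
t=5: Ŝ = 1 + 3.5·5 = 18.5; e = 24.5 − 18.5 = 6
t=7: Ŝ = 1 + 3.5·7 = 25.5; e = 21.5 − 25.5 = -4
t=9: Ŝ = 1 + 3.5·9 = 32.5; e = 33.5 − 32.5 = 1
t=11: Ŝ = 1 + 3.5·11 = 39.5; e = 36.5 − 39.5 = -3
t=13: Ŝ = 1 + 3.5·13 = 46.5; e = 48.5 − 46.5 = 2
Largest |e| is 6 at t = 5, residual 6.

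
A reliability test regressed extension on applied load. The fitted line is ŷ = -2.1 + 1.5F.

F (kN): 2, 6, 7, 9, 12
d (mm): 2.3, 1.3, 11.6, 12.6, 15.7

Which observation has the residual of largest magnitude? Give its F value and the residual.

F=2: ŷ = -2.1 + 1.5·2 = 0.9; r = 2.3 − 0.9 = 1.4
F=6: ŷ = -2.1 + 1.5·6 = 6.9; r = 1.3 − 6.9 = -5.6
F=7: ŷ = -2.1 + 1.5·7 = 8.4; r = 11.6 − 8.4 = 3.2
F=9: ŷ = -2.1 + 1.5·9 = 11.4; r = 12.6 − 11.4 = 1.2
F=12: ŷ = -2.1 + 1.5·12 = 15.9; r = 15.7 − 15.9 = -0.2
Largest |r| is 5.6 at F = 6, residual -5.6.

F = 6, r = -5.6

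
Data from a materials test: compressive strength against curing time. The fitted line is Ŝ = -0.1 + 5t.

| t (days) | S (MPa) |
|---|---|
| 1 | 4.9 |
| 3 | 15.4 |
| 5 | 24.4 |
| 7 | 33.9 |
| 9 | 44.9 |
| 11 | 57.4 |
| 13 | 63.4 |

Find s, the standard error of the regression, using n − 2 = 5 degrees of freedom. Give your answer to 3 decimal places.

t=1: Ŝ = -0.1 + 5·1 = 4.9; r = 4.9 − 4.9 = 0
t=3: Ŝ = -0.1 + 5·3 = 14.9; r = 15.4 − 14.9 = 0.5
t=5: Ŝ = -0.1 + 5·5 = 24.9; r = 24.4 − 24.9 = -0.5
t=7: Ŝ = -0.1 + 5·7 = 34.9; r = 33.9 − 34.9 = -1
t=9: Ŝ = -0.1 + 5·9 = 44.9; r = 44.9 − 44.9 = 0
t=11: Ŝ = -0.1 + 5·11 = 54.9; r = 57.4 − 54.9 = 2.5
t=13: Ŝ = -0.1 + 5·13 = 64.9; r = 63.4 − 64.9 = -1.5
SSE = 0 + 0.25 + 0.25 + 1 + 0 + 6.25 + 2.25 = 10
s = √(10/5) = √2 ≈ 1.414

s = 1.414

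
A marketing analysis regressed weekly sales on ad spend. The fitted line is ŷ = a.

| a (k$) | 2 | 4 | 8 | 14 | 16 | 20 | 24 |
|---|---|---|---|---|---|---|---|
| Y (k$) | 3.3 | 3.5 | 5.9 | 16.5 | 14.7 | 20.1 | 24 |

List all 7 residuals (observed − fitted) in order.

a=2: ŷ = 2 = 2; r = 3.3 − 2 = 1.3
a=4: ŷ = 4 = 4; r = 3.5 − 4 = -0.5
a=8: ŷ = 8 = 8; r = 5.9 − 8 = -2.1
a=14: ŷ = 14 = 14; r = 16.5 − 14 = 2.5
a=16: ŷ = 16 = 16; r = 14.7 − 16 = -1.3
a=20: ŷ = 20 = 20; r = 20.1 − 20 = 0.1
a=24: ŷ = 24 = 24; r = 24 − 24 = 0

1.3, -0.5, -2.1, 2.5, -1.3, 0.1, 0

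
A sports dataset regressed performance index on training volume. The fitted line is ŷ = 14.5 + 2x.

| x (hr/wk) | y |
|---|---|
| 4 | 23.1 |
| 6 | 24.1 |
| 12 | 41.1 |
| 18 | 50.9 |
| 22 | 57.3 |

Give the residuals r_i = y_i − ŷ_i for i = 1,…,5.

0.6, -2.4, 2.6, 0.4, -1.2

x=4: ŷ = 14.5 + 2·4 = 22.5; r = 23.1 − 22.5 = 0.6
x=6: ŷ = 14.5 + 2·6 = 26.5; r = 24.1 − 26.5 = -2.4
x=12: ŷ = 14.5 + 2·12 = 38.5; r = 41.1 − 38.5 = 2.6
x=18: ŷ = 14.5 + 2·18 = 50.5; r = 50.9 − 50.5 = 0.4
x=22: ŷ = 14.5 + 2·22 = 58.5; r = 57.3 − 58.5 = -1.2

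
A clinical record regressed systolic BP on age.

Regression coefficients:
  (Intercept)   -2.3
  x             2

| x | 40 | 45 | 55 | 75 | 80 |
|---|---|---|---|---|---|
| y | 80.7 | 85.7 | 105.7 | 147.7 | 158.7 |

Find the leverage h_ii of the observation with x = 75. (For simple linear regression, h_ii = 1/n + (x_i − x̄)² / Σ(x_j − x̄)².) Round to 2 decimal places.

x̄ = (40 + 45 + 55 + 75 + 80)/5 = 59
Σ(x − x̄)² = 361 + 196 + 16 + 256 + 441 = 1270
h = 1/5 + (16)²/1270 = 0.2 + 0.201575 = 0.40

h = 0.40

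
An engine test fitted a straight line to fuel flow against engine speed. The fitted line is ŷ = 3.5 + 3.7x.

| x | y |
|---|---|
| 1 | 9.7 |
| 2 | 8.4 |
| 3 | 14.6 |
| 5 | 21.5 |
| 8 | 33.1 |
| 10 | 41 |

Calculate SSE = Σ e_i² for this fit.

x=1: ŷ = 3.5 + 3.7·1 = 7.2; e = 9.7 − 7.2 = 2.5
x=2: ŷ = 3.5 + 3.7·2 = 10.9; e = 8.4 − 10.9 = -2.5
x=3: ŷ = 3.5 + 3.7·3 = 14.6; e = 14.6 − 14.6 = 0
x=5: ŷ = 3.5 + 3.7·5 = 22; e = 21.5 − 22 = -0.5
x=8: ŷ = 3.5 + 3.7·8 = 33.1; e = 33.1 − 33.1 = 0
x=10: ŷ = 3.5 + 3.7·10 = 40.5; e = 41 − 40.5 = 0.5
SSE = 6.25 + 6.25 + 0 + 0.25 + 0 + 0.25 = 13

SSE = 13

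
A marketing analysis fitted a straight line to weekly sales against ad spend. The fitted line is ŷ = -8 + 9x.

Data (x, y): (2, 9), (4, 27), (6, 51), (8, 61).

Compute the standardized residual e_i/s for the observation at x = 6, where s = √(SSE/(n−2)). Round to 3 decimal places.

x=2: ŷ = -8 + 9·2 = 10; e = 9 − 10 = -1
x=4: ŷ = -8 + 9·4 = 28; e = 27 − 28 = -1
x=6: ŷ = -8 + 9·6 = 46; e = 51 − 46 = 5
x=8: ŷ = -8 + 9·8 = 64; e = 61 − 64 = -3
SSE = 1 + 1 + 25 + 9 = 36
s = √(36/2) = 4.24264
e/s = 5 / 4.24264 = 1.179

1.179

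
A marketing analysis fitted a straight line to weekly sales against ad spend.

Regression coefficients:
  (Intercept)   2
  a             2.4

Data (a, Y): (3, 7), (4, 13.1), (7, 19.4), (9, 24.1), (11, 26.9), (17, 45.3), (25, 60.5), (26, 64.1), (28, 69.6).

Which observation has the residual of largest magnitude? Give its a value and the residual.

a = 17, e = 2.5

a=3: ŷ = 2 + 2.4·3 = 9.2; e = 7 − 9.2 = -2.2
a=4: ŷ = 2 + 2.4·4 = 11.6; e = 13.1 − 11.6 = 1.5
a=7: ŷ = 2 + 2.4·7 = 18.8; e = 19.4 − 18.8 = 0.6
a=9: ŷ = 2 + 2.4·9 = 23.6; e = 24.1 − 23.6 = 0.5
a=11: ŷ = 2 + 2.4·11 = 28.4; e = 26.9 − 28.4 = -1.5
a=17: ŷ = 2 + 2.4·17 = 42.8; e = 45.3 − 42.8 = 2.5
a=25: ŷ = 2 + 2.4·25 = 62; e = 60.5 − 62 = -1.5
a=26: ŷ = 2 + 2.4·26 = 64.4; e = 64.1 − 64.4 = -0.3
a=28: ŷ = 2 + 2.4·28 = 69.2; e = 69.6 − 69.2 = 0.4
Largest |e| is 2.5 at a = 17, residual 2.5.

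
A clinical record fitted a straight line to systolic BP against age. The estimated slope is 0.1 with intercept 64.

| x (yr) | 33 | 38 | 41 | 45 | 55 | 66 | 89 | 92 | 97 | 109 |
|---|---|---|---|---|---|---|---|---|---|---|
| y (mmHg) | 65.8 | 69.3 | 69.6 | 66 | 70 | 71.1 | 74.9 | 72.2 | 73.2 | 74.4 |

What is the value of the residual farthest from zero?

x=33: ŷ = 64 + 0.1·33 = 67.3; e = 65.8 − 67.3 = -1.5
x=38: ŷ = 64 + 0.1·38 = 67.8; e = 69.3 − 67.8 = 1.5
x=41: ŷ = 64 + 0.1·41 = 68.1; e = 69.6 − 68.1 = 1.5
x=45: ŷ = 64 + 0.1·45 = 68.5; e = 66 − 68.5 = -2.5
x=55: ŷ = 64 + 0.1·55 = 69.5; e = 70 − 69.5 = 0.5
x=66: ŷ = 64 + 0.1·66 = 70.6; e = 71.1 − 70.6 = 0.5
x=89: ŷ = 64 + 0.1·89 = 72.9; e = 74.9 − 72.9 = 2
x=92: ŷ = 64 + 0.1·92 = 73.2; e = 72.2 − 73.2 = -1
x=97: ŷ = 64 + 0.1·97 = 73.7; e = 73.2 − 73.7 = -0.5
x=109: ŷ = 64 + 0.1·109 = 74.9; e = 74.4 − 74.9 = -0.5
Largest |e| is 2.5 at x = 45, residual -2.5.

e = -2.5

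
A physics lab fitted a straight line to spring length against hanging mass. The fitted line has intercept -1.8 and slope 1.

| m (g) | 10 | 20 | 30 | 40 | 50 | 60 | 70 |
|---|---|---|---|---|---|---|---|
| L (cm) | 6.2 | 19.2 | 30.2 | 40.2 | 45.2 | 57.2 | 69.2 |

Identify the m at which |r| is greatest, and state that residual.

m=10: L̂ = -1.8 + 10 = 8.2; r = 6.2 − 8.2 = -2
m=20: L̂ = -1.8 + 20 = 18.2; r = 19.2 − 18.2 = 1
m=30: L̂ = -1.8 + 30 = 28.2; r = 30.2 − 28.2 = 2
m=40: L̂ = -1.8 + 40 = 38.2; r = 40.2 − 38.2 = 2
m=50: L̂ = -1.8 + 50 = 48.2; r = 45.2 − 48.2 = -3
m=60: L̂ = -1.8 + 60 = 58.2; r = 57.2 − 58.2 = -1
m=70: L̂ = -1.8 + 70 = 68.2; r = 69.2 − 68.2 = 1
Largest |r| is 3 at m = 50, residual -3.

m = 50, r = -3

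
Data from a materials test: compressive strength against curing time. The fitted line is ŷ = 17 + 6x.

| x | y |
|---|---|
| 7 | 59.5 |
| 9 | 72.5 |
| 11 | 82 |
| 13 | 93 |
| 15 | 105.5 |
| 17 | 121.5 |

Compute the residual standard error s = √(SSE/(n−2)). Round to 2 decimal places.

s = 2.00

x=7: ŷ = 17 + 6·7 = 59; e = 59.5 − 59 = 0.5
x=9: ŷ = 17 + 6·9 = 71; e = 72.5 − 71 = 1.5
x=11: ŷ = 17 + 6·11 = 83; e = 82 − 83 = -1
x=13: ŷ = 17 + 6·13 = 95; e = 93 − 95 = -2
x=15: ŷ = 17 + 6·15 = 107; e = 105.5 − 107 = -1.5
x=17: ŷ = 17 + 6·17 = 119; e = 121.5 − 119 = 2.5
SSE = 0.25 + 2.25 + 1 + 4 + 2.25 + 6.25 = 16
s = √(16/4) = √4 ≈ 2.00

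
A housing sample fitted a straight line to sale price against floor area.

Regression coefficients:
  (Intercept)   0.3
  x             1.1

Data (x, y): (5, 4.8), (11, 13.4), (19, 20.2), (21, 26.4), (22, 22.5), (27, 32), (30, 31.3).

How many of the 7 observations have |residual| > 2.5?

1

x=5: ŷ = 0.3 + 1.1·5 = 5.8; e = 4.8 − 5.8 = -1
x=11: ŷ = 0.3 + 1.1·11 = 12.4; e = 13.4 − 12.4 = 1
x=19: ŷ = 0.3 + 1.1·19 = 21.2; e = 20.2 − 21.2 = -1
x=21: ŷ = 0.3 + 1.1·21 = 23.4; e = 26.4 − 23.4 = 3
x=22: ŷ = 0.3 + 1.1·22 = 24.5; e = 22.5 − 24.5 = -2
x=27: ŷ = 0.3 + 1.1·27 = 30; e = 32 − 30 = 2
x=30: ŷ = 0.3 + 1.1·30 = 33.3; e = 31.3 − 33.3 = -2
|e| > 2.5: x=21 (|e|=3) → 1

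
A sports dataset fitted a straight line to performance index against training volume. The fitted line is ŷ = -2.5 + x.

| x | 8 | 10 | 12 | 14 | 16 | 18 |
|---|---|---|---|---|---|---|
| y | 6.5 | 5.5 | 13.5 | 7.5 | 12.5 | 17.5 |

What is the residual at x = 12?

ŷ = -2.5 + 12 = 9.5
r = 13.5 − 9.5 = 4

r = 4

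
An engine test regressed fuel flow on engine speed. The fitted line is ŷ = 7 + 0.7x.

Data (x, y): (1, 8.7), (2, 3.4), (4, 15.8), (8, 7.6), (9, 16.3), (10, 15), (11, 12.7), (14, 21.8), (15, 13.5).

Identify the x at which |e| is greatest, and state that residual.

x=1: ŷ = 7 + 0.7·1 = 7.7; e = 8.7 − 7.7 = 1
x=2: ŷ = 7 + 0.7·2 = 8.4; e = 3.4 − 8.4 = -5
x=4: ŷ = 7 + 0.7·4 = 9.8; e = 15.8 − 9.8 = 6
x=8: ŷ = 7 + 0.7·8 = 12.6; e = 7.6 − 12.6 = -5
x=9: ŷ = 7 + 0.7·9 = 13.3; e = 16.3 − 13.3 = 3
x=10: ŷ = 7 + 0.7·10 = 14; e = 15 − 14 = 1
x=11: ŷ = 7 + 0.7·11 = 14.7; e = 12.7 − 14.7 = -2
x=14: ŷ = 7 + 0.7·14 = 16.8; e = 21.8 − 16.8 = 5
x=15: ŷ = 7 + 0.7·15 = 17.5; e = 13.5 − 17.5 = -4
Largest |e| is 6 at x = 4, residual 6.

x = 4, e = 6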